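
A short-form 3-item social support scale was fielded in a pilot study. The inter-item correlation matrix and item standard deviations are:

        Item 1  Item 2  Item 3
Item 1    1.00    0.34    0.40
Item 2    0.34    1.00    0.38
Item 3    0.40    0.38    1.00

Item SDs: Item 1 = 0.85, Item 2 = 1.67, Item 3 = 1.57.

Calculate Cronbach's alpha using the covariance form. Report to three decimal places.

Σσ²ᵢ = 0.85² + 1.67² + 1.57² = 5.9763
Covariances σ_ij = r_ij · s_i · s_j:
  σ(Item 1,Item 2) = 0.34 × 0.85 × 1.67 = 0.4826
  σ(Item 1,Item 3) = 0.40 × 0.85 × 1.57 = 0.5338
  σ(Item 2,Item 3) = 0.38 × 1.67 × 1.57 = 0.9963
σ²_T = Σσ²ᵢ + 2·Σσ_ij = 5.9763 + 2 × 2.0127 = 10.0017
α = (3/2)·(1 − 5.9763/10.0017) = 0.604

Cronbach's alpha = 0.604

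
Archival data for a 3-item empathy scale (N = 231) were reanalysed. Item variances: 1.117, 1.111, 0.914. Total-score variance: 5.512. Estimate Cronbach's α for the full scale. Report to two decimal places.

Cronbach's α = 0.64

ΣVar(i) = 1.117 + 1.111 + 0.914 = 3.142
α = (k/(k−1))·(1 − ΣVar(i)/total variance) = (3/2)·(1 − 3.142/5.512) = 0.64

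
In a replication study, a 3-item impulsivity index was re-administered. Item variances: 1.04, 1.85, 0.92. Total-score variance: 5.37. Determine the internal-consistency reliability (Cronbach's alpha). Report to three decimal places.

α = 0.436

sum of item variances = 1.04 + 1.85 + 0.92 = 3.81
α = (k/(k−1))·(1 − sum of item variances/Var(T)) = (3/2)·(1 − 3.81/5.37) = 0.436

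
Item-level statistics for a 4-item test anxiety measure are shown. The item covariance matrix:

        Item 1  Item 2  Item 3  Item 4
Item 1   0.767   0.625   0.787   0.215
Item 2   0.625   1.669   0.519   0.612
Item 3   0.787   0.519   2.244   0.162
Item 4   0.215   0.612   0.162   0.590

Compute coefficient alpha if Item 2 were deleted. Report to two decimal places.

Remaining items: Item 1, Item 3, Item 4 (k = 3).
sum of item variances = 0.767 + 2.244 + 0.590 = 3.601
total variance = 3.601 + 2 × 1.164 = 5.929
α (item deleted) = (3/2)·(1 − 3.601/5.929) = 0.59

α = 0.59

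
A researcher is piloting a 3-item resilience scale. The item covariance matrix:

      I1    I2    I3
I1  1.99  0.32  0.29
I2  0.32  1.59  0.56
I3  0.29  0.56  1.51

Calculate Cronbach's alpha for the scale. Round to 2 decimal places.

α = 0.47

Σσ²ᵢ = 1.99 + 1.59 + 1.51 = 5.09
Σ_{i<j} σ_ij = 1.17
σ²_total = 5.09 + 2 × 1.17 = 7.43
α = (k/(k−1))·(1 − Σσ²ᵢ/σ²_total) = (3/2)·(1 − 5.09/7.43) = 0.47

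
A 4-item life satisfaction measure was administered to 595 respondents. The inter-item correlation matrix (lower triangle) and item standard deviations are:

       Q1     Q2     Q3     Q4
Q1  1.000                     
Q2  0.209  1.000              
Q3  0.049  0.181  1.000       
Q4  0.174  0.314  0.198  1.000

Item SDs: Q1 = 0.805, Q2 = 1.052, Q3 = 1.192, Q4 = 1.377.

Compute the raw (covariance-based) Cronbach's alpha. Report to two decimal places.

Σσ²ᵢ = 0.805² + 1.052² + 1.192² + 1.377² = 5.0717
Covariances σ_ij = r_ij · s_i · s_j:
  σ(Q1,Q2) = 0.209 × 0.805 × 1.052 = 0.1770
  σ(Q1,Q3) = 0.049 × 0.805 × 1.192 = 0.0470
  σ(Q1,Q4) = 0.174 × 0.805 × 1.377 = 0.1929
  σ(Q2,Q3) = 0.181 × 1.052 × 1.192 = 0.2270
  σ(Q2,Q4) = 0.314 × 1.052 × 1.377 = 0.4549
  σ(Q3,Q4) = 0.198 × 1.192 × 1.377 = 0.3250
σ²_T = Σσ²ᵢ + 2·Σσ_ij = 5.0717 + 2 × 1.4238 = 7.9193
α = (4/3)·(1 − 5.0717/7.9193) = 0.48

α = 0.48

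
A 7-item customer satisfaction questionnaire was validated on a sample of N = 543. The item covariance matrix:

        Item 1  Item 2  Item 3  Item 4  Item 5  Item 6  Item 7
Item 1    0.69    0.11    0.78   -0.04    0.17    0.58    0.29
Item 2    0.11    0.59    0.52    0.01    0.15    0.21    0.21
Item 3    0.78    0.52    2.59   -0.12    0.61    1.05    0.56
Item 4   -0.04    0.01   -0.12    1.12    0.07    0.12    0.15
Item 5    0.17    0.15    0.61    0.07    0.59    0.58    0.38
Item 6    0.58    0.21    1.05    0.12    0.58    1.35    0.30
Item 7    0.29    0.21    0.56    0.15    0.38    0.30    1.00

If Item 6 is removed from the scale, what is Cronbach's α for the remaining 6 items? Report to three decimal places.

Cronbach's α = 0.647

Remaining items: Item 1, Item 2, Item 3, Item 4, Item 5, Item 7 (k = 6).
sum of item variances = 0.69 + 0.59 + 2.59 + 1.12 + 0.59 + 1.00 = 6.58
total variance = 6.58 + 2 × 3.85 = 14.28
α (item deleted) = (6/5)·(1 − 6.58/14.28) = 0.647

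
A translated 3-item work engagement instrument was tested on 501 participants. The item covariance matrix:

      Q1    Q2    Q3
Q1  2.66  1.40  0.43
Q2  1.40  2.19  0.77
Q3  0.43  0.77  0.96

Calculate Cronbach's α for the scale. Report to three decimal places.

α = 0.708

Σσᵢ² = 2.66 + 2.19 + 0.96 = 5.81
Sum of the distinct covariances = 2.60
σ²_total = 5.81 + 2 × 2.60 = 11.01
α = (k/(k−1))·(1 − Σσᵢ²/σ²_total) = (3/2)·(1 − 5.81/11.01) = 0.708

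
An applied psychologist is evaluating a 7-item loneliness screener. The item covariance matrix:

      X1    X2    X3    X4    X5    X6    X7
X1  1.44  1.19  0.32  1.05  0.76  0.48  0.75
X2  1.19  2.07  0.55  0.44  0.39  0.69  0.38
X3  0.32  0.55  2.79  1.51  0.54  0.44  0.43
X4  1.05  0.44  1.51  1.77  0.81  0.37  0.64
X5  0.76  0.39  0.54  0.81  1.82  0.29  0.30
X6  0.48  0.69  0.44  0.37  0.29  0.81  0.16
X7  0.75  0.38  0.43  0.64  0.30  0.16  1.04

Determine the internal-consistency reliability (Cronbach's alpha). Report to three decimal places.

Cronbach's alpha = 0.794

sum of item variances = 1.44 + 2.07 + 2.79 + 1.77 + 1.82 + 0.81 + 1.04 = 11.74
Sum of the distinct covariances = 12.49
Var(T) = 11.74 + 2 × 12.49 = 36.72
α = (k/(k−1))·(1 − sum of item variances/Var(T)) = (7/6)·(1 − 11.74/36.72) = 0.794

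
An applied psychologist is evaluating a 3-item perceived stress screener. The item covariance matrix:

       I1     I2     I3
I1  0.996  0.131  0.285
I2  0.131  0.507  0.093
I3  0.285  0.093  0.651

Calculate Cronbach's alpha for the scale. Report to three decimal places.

sum of item variances = 0.996 + 0.507 + 0.651 = 2.154
Σ_{i<j} σ_ij = 0.509
total variance = 2.154 + 2 × 0.509 = 3.172
α = (k/(k−1))·(1 − sum of item variances/total variance) = (3/2)·(1 − 2.154/3.172) = 0.481

α = 0.481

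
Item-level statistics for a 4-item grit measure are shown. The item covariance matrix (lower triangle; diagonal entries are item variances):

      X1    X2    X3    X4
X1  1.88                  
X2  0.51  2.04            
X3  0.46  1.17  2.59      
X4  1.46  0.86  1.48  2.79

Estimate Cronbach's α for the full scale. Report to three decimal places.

Cronbach's α = 0.748

Σσᵢ² = 1.88 + 2.04 + 2.59 + 2.79 = 9.30
Sum of the distinct covariances = 5.94
total variance = 9.30 + 2 × 5.94 = 21.18
α = (k/(k−1))·(1 − Σσᵢ²/total variance) = (4/3)·(1 − 9.30/21.18) = 0.748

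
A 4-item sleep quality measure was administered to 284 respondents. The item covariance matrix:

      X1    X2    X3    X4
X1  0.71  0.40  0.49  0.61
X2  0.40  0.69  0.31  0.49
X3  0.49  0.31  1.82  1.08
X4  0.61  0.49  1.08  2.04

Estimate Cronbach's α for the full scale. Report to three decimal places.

ΣVar(i) = 0.71 + 0.69 + 1.82 + 2.04 = 5.26
Sum of off-diagonal covariances = 3.38
σ²_T = 5.26 + 2 × 3.38 = 12.02
α = (k/(k−1))·(1 − ΣVar(i)/σ²_T) = (4/3)·(1 − 5.26/12.02) = 0.750

Cronbach's α = 0.750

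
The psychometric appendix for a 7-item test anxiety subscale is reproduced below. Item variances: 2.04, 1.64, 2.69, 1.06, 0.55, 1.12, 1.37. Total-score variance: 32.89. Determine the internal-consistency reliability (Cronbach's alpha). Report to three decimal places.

α = 0.795

sum of item variances = 2.04 + 1.64 + 2.69 + 1.06 + 0.55 + 1.12 + 1.37 = 10.47
α = (k/(k−1))·(1 − sum of item variances/Var(T)) = (7/6)·(1 − 10.47/32.89) = 0.795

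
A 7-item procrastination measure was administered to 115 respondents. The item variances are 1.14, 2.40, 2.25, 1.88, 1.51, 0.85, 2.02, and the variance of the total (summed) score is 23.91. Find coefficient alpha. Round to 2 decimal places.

coefficient alpha = 0.58

sum of item variances = 1.14 + 2.40 + 2.25 + 1.88 + 1.51 + 0.85 + 2.02 = 12.05
α = (k/(k−1))·(1 − sum of item variances/Var(T)) = (7/6)·(1 − 12.05/23.91) = 0.58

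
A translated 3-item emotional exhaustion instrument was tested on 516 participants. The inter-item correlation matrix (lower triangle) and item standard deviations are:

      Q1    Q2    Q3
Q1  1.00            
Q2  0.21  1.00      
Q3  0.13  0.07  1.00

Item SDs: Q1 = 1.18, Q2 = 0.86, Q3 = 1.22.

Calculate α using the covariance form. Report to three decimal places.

Σσ²ᵢ = 1.18² + 0.86² + 1.22² = 3.6204
Covariances σ_ij = r_ij · s_i · s_j:
  σ(Q1,Q2) = 0.21 × 1.18 × 0.86 = 0.2131
  σ(Q1,Q3) = 0.13 × 1.18 × 1.22 = 0.1871
  σ(Q2,Q3) = 0.07 × 0.86 × 1.22 = 0.0734
σ²_T = Σσ²ᵢ + 2·Σσ_ij = 3.6204 + 2 × 0.4736 = 4.5676
α = (3/2)·(1 − 3.6204/4.5676) = 0.311

α = 0.311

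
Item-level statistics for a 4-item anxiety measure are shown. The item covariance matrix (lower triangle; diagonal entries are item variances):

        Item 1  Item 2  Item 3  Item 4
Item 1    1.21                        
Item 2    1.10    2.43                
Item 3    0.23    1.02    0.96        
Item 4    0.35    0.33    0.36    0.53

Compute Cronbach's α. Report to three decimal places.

ΣVar(i) = 1.21 + 2.43 + 0.96 + 0.53 = 5.13
Σ_{i<j} σ_ij = 3.39
total variance = 5.13 + 2 × 3.39 = 11.91
α = (k/(k−1))·(1 − ΣVar(i)/total variance) = (4/3)·(1 − 5.13/11.91) = 0.759

Cronbach's α = 0.759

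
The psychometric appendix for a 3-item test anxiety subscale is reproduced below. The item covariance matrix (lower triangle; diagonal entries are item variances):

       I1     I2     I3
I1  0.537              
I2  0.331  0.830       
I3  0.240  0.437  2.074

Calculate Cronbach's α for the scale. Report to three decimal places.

sum of item variances = 0.537 + 0.830 + 2.074 = 3.441
Sum of the distinct covariances = 1.008
Var(T) = 3.441 + 2 × 1.008 = 5.457
α = (k/(k−1))·(1 − sum of item variances/Var(T)) = (3/2)·(1 − 3.441/5.457) = 0.554

Cronbach's α = 0.554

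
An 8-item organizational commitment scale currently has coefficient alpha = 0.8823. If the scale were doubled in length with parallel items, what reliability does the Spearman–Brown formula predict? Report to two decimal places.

predicted reliability = 0.94

Length factor m = 2
α' = m·α / (1 + (m−1)·α)
   = 2 × 0.8823 / (1 + (2 − 1) × 0.8823)
   = 1.7646 / 1.8823 = 0.94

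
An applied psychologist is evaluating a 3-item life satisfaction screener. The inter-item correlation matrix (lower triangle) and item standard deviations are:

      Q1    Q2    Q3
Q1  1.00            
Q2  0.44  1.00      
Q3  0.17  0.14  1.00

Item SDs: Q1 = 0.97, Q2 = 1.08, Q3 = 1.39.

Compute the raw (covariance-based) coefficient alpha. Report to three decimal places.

Σσ²ᵢ = 0.97² + 1.08² + 1.39² = 4.0394
Covariances σ_ij = r_ij · s_i · s_j:
  σ(Q1,Q2) = 0.44 × 0.97 × 1.08 = 0.4609
  σ(Q1,Q3) = 0.17 × 0.97 × 1.39 = 0.2292
  σ(Q2,Q3) = 0.14 × 1.08 × 1.39 = 0.2102
σ²_T = Σσ²ᵢ + 2·Σσ_ij = 4.0394 + 2 × 0.9003 = 5.8400
α = (3/2)·(1 − 4.0394/5.8400) = 0.462

coefficient alpha = 0.462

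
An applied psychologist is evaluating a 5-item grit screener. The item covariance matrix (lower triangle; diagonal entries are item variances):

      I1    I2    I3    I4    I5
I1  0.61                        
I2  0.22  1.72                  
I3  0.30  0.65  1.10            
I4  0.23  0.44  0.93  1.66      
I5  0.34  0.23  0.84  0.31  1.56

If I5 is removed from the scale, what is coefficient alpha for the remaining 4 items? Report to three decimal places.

coefficient alpha = 0.695

Remaining items: I1, I2, I3, I4 (k = 4).
Σσ²ᵢ = 0.61 + 1.72 + 1.10 + 1.66 = 5.09
total variance = 5.09 + 2 × 2.77 = 10.63
α (item deleted) = (4/3)·(1 − 5.09/10.63) = 0.695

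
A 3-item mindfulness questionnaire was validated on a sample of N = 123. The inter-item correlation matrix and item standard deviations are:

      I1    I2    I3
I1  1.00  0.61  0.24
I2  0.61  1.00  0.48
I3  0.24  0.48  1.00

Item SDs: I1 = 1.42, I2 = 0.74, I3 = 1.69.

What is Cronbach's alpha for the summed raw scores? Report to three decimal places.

Σσ²ᵢ = 1.42² + 0.74² + 1.69² = 5.4201
Covariances σ_ij = r_ij · s_i · s_j:
  σ(I1,I2) = 0.61 × 1.42 × 0.74 = 0.6410
  σ(I1,I3) = 0.24 × 1.42 × 1.69 = 0.5760
  σ(I2,I3) = 0.48 × 0.74 × 1.69 = 0.6003
σ²_T = Σσ²ᵢ + 2·Σσ_ij = 5.4201 + 2 × 1.8173 = 9.0547
α = (3/2)·(1 − 5.4201/9.0547) = 0.602

Cronbach's alpha = 0.602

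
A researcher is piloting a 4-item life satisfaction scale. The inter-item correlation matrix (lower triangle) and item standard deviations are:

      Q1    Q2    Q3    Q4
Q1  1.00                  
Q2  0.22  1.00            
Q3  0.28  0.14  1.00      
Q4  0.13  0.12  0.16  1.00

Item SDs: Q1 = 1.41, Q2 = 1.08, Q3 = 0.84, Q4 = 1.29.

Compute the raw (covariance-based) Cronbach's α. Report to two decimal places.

α = 0.44

Σσ²ᵢ = 1.41² + 1.08² + 0.84² + 1.29² = 5.5242
Covariances σ_ij = r_ij · s_i · s_j:
  σ(Q1,Q2) = 0.22 × 1.41 × 1.08 = 0.3350
  σ(Q1,Q3) = 0.28 × 1.41 × 0.84 = 0.3316
  σ(Q1,Q4) = 0.13 × 1.41 × 1.29 = 0.2365
  σ(Q2,Q3) = 0.14 × 1.08 × 0.84 = 0.1270
  σ(Q2,Q4) = 0.12 × 1.08 × 1.29 = 0.1672
  σ(Q3,Q4) = 0.16 × 0.84 × 1.29 = 0.1734
σ²_T = Σσ²ᵢ + 2·Σσ_ij = 5.5242 + 2 × 1.3707 = 8.2656
α = (4/3)·(1 − 5.5242/8.2656) = 0.44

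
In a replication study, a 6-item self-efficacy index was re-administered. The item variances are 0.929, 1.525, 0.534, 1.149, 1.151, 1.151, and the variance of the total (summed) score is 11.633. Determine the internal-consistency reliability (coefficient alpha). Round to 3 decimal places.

coefficient alpha = 0.536

ΣVar(i) = 0.929 + 1.525 + 0.534 + 1.149 + 1.151 + 1.151 = 6.439
α = (k/(k−1))·(1 − ΣVar(i)/σ²_T) = (6/5)·(1 − 6.439/11.633) = 0.536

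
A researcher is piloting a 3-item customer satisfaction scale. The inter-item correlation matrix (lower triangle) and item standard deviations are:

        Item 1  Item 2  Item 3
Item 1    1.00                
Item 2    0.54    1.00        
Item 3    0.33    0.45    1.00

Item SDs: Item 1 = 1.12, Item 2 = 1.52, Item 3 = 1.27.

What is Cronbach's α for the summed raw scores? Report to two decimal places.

α = 0.70

Σσ²ᵢ = 1.12² + 1.52² + 1.27² = 5.1777
Covariances σ_ij = r_ij · s_i · s_j:
  σ(Item 1,Item 2) = 0.54 × 1.12 × 1.52 = 0.9193
  σ(Item 1,Item 3) = 0.33 × 1.12 × 1.27 = 0.4694
  σ(Item 2,Item 3) = 0.45 × 1.52 × 1.27 = 0.8687
σ²_T = Σσ²ᵢ + 2·Σσ_ij = 5.1777 + 2 × 2.2574 = 9.6925
α = (3/2)·(1 − 5.1777/9.6925) = 0.70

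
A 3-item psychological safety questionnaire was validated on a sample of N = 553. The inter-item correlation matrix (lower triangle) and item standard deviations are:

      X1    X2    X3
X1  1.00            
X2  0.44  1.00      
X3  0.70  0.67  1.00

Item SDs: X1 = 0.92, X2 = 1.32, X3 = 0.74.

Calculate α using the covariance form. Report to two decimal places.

Σσ²ᵢ = 0.92² + 1.32² + 0.74² = 3.1364
Covariances σ_ij = r_ij · s_i · s_j:
  σ(X1,X2) = 0.44 × 0.92 × 1.32 = 0.5343
  σ(X1,X3) = 0.70 × 0.92 × 0.74 = 0.4766
  σ(X2,X3) = 0.67 × 1.32 × 0.74 = 0.6545
σ²_T = Σσ²ᵢ + 2·Σσ_ij = 3.1364 + 2 × 1.6654 = 6.4672
α = (3/2)·(1 − 3.1364/6.4672) = 0.77

α = 0.77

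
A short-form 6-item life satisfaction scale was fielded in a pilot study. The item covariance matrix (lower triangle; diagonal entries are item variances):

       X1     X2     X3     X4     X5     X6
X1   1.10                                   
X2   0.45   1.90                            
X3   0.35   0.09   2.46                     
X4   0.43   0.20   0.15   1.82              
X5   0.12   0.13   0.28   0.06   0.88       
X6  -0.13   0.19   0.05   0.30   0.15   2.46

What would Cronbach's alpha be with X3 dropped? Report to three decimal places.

Remaining items: X1, X2, X4, X5, X6 (k = 5).
Σσᵢ² = 1.10 + 1.90 + 1.82 + 0.88 + 2.46 = 8.16
total variance = 8.16 + 2 × 1.90 = 11.96
α (item deleted) = (5/4)·(1 − 8.16/11.96) = 0.397

Cronbach's alpha = 0.397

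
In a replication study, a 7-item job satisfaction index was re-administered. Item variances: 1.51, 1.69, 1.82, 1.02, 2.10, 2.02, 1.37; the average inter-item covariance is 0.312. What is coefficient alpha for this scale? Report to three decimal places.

Σσ²ᵢ = 1.51 + 1.69 + 1.82 + 1.02 + 2.10 + 2.02 + 1.37 = 11.53
Sum of the 21 distinct covariances = 21 × 0.312 = 6.552
σ²_T = Σσ²ᵢ + 2·Σcov = 11.53 + 2 × 6.552 = 24.634
α = (7/6)·(1 − 11.53/24.634) = 0.621

coefficient alpha = 0.621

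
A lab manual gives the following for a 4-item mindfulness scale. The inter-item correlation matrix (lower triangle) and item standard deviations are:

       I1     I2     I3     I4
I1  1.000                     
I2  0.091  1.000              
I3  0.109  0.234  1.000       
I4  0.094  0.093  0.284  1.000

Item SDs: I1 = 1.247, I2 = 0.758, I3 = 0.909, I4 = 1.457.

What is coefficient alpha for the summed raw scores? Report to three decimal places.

Σσ²ᵢ = 1.247² + 0.758² + 0.909² + 1.457² = 5.0787
Covariances σ_ij = r_ij · s_i · s_j:
  σ(I1,I2) = 0.091 × 1.247 × 0.758 = 0.0860
  σ(I1,I3) = 0.109 × 1.247 × 0.909 = 0.1236
  σ(I1,I4) = 0.094 × 1.247 × 1.457 = 0.1708
  σ(I2,I3) = 0.234 × 0.758 × 0.909 = 0.1612
  σ(I2,I4) = 0.093 × 0.758 × 1.457 = 0.1027
  σ(I3,I4) = 0.284 × 0.909 × 1.457 = 0.3761
σ²_T = Σσ²ᵢ + 2·Σσ_ij = 5.0787 + 2 × 1.0204 = 7.1195
α = (4/3)·(1 − 5.0787/7.1195) = 0.382

α = 0.382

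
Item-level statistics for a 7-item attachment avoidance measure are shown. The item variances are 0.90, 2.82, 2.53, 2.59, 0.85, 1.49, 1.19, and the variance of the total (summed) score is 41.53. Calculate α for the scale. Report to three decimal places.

α = 0.819

sum of item variances = 0.90 + 2.82 + 2.53 + 2.59 + 0.85 + 1.49 + 1.19 = 12.37
α = (k/(k−1))·(1 − sum of item variances/σ²_total) = (7/6)·(1 − 12.37/41.53) = 0.819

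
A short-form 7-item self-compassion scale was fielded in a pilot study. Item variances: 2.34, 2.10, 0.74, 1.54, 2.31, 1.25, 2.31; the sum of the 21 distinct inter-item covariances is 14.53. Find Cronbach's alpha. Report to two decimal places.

Cronbach's alpha = 0.81

ΣVar(i) = 2.34 + 2.10 + 0.74 + 1.54 + 2.31 + 1.25 + 2.31 = 12.59
Sum of distinct covariances = 14.53
σ²_T = ΣVar(i) + 2·Σcov = 12.59 + 2 × 14.53 = 41.65
α = (7/6)·(1 − 12.59/41.65) = 0.81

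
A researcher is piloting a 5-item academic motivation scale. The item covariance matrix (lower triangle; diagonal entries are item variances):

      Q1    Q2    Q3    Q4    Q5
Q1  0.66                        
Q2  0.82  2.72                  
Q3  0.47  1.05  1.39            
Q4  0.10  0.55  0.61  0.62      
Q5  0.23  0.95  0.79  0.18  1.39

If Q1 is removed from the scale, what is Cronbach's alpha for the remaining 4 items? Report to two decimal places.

Remaining items: Q2, Q3, Q4, Q5 (k = 4).
Σσᵢ² = 2.72 + 1.39 + 0.62 + 1.39 = 6.12
σ²_total = 6.12 + 2 × 4.13 = 14.38
α (item deleted) = (4/3)·(1 − 6.12/14.38) = 0.77

Cronbach's alpha = 0.77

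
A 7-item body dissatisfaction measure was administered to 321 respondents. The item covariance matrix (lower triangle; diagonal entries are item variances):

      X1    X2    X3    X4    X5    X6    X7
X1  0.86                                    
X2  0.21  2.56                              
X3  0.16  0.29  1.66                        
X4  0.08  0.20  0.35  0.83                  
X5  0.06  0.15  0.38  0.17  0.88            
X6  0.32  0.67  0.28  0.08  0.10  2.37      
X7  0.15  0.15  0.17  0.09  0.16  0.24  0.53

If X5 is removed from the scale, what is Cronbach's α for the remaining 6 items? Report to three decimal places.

Cronbach's α = 0.526

Remaining items: X1, X2, X3, X4, X6, X7 (k = 6).
ΣVar(i) = 0.86 + 2.56 + 1.66 + 0.83 + 2.37 + 0.53 = 8.81
Var(T) = 8.81 + 2 × 3.44 = 15.69
α (item deleted) = (6/5)·(1 − 8.81/15.69) = 0.526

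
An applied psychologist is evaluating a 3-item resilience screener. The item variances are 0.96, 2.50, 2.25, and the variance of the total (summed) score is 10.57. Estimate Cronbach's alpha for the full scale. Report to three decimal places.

Cronbach's alpha = 0.690

Σσ²ᵢ = 0.96 + 2.50 + 2.25 = 5.71
α = (k/(k−1))·(1 − Σσ²ᵢ/total variance) = (3/2)·(1 − 5.71/10.57) = 0.690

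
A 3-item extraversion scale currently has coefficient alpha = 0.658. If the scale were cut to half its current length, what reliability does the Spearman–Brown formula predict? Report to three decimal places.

Length factor m = 1/2
α' = m·α / (1 − (1−m)·α)
   = 1/2 × 0.658 / (1 − (1 − 1/2) × 0.658)
   = 0.3290 / 0.6710 = 0.490

predicted reliability = 0.490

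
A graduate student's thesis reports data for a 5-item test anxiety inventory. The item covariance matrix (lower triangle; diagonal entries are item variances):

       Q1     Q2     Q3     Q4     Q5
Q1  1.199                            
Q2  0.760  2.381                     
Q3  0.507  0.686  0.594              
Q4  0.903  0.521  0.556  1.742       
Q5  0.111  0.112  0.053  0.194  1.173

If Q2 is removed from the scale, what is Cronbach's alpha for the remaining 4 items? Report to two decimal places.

α = 0.66

Remaining items: Q1, Q3, Q4, Q5 (k = 4).
sum of item variances = 1.199 + 0.594 + 1.742 + 1.173 = 4.708
σ²_total = 4.708 + 2 × 2.324 = 9.356
α (item deleted) = (4/3)·(1 − 4.708/9.356) = 0.66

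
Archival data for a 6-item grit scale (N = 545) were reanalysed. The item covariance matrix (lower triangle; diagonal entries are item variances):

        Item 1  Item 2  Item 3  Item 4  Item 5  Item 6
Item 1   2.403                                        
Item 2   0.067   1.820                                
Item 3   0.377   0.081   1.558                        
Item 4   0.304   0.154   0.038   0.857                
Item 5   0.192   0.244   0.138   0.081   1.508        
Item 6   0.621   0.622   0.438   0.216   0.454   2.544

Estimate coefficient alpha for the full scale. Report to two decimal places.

sum of item variances = 2.403 + 1.820 + 1.558 + 0.857 + 1.508 + 2.544 = 10.690
Sum of off-diagonal covariances = 4.027
σ²_total = 10.690 + 2 × 4.027 = 18.744
α = (k/(k−1))·(1 − sum of item variances/σ²_total) = (6/5)·(1 − 10.690/18.744) = 0.52

α = 0.52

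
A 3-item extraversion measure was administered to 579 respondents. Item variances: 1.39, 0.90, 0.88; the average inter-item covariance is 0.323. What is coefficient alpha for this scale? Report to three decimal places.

α = 0.569

ΣVar(i) = 1.39 + 0.90 + 0.88 = 3.17
Sum of the 3 distinct covariances = 3 × 0.323 = 0.969
σ²_total = ΣVar(i) + 2·Σcov = 3.17 + 2 × 0.969 = 5.108
α = (3/2)·(1 − 3.17/5.108) = 0.569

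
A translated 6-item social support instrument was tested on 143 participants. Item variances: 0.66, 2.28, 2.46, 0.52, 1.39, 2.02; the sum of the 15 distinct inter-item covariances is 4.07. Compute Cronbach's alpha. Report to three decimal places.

sum of item variances = 0.66 + 2.28 + 2.46 + 0.52 + 1.39 + 2.02 = 9.33
Sum of distinct covariances = 4.07
total variance = sum of item variances + 2·Σcov = 9.33 + 2 × 4.07 = 17.47
α = (6/5)·(1 − 9.33/17.47) = 0.559

Cronbach's alpha = 0.559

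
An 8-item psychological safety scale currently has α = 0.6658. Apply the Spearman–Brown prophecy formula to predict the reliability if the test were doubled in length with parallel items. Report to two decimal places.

predicted reliability = 0.80

Length factor m = 2
α' = m·α / (1 + (m−1)·α)
   = 2 × 0.6658 / (1 + (2 − 1) × 0.6658)
   = 1.3316 / 1.6658 = 0.80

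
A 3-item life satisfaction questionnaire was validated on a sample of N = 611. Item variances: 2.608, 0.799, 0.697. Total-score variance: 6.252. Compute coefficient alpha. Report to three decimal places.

coefficient alpha = 0.515

Σσᵢ² = 2.608 + 0.799 + 0.697 = 4.104
α = (k/(k−1))·(1 − Σσᵢ²/Var(T)) = (3/2)·(1 − 4.104/6.252) = 0.515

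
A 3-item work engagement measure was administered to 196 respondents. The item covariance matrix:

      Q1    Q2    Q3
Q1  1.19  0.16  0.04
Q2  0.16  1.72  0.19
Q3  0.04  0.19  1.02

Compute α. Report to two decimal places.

α = 0.25

ΣVar(i) = 1.19 + 1.72 + 1.02 = 3.93
Sum of off-diagonal covariances = 0.39
total variance = 3.93 + 2 × 0.39 = 4.71
α = (k/(k−1))·(1 − ΣVar(i)/total variance) = (3/2)·(1 − 3.93/4.71) = 0.25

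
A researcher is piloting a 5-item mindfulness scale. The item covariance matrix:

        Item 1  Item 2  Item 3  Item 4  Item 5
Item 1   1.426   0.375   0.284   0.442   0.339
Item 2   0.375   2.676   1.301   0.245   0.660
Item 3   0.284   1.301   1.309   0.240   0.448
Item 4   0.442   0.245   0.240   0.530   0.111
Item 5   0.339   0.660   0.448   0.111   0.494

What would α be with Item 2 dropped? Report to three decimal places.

α = 0.664

Remaining items: Item 1, Item 3, Item 4, Item 5 (k = 4).
ΣVar(i) = 1.426 + 1.309 + 0.530 + 0.494 = 3.759
σ²_T = 3.759 + 2 × 1.864 = 7.487
α (item deleted) = (4/3)·(1 − 3.759/7.487) = 0.664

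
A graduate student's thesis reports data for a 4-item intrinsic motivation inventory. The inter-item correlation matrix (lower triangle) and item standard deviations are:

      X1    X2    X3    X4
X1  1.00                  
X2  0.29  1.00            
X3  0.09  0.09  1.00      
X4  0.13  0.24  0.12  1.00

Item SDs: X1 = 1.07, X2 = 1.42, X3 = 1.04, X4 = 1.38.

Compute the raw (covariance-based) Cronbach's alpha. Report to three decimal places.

Σσ²ᵢ = 1.07² + 1.42² + 1.04² + 1.38² = 6.1473
Covariances σ_ij = r_ij · s_i · s_j:
  σ(X1,X2) = 0.29 × 1.07 × 1.42 = 0.4406
  σ(X1,X3) = 0.09 × 1.07 × 1.04 = 0.1002
  σ(X1,X4) = 0.13 × 1.07 × 1.38 = 0.1920
  σ(X2,X3) = 0.09 × 1.42 × 1.04 = 0.1329
  σ(X2,X4) = 0.24 × 1.42 × 1.38 = 0.4703
  σ(X3,X4) = 0.12 × 1.04 × 1.38 = 0.1722
σ²_T = Σσ²ᵢ + 2·Σσ_ij = 6.1473 + 2 × 1.5082 = 9.1637
α = (4/3)·(1 − 6.1473/9.1637) = 0.439

Cronbach's alpha = 0.439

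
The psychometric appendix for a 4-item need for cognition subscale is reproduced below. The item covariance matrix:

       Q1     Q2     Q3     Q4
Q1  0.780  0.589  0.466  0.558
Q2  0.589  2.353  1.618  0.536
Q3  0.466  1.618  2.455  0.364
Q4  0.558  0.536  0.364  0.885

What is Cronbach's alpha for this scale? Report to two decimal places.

Σσᵢ² = 0.780 + 2.353 + 2.455 + 0.885 = 6.473
Sum of the distinct covariances = 4.131
Var(T) = 6.473 + 2 × 4.131 = 14.735
α = (k/(k−1))·(1 − Σσᵢ²/Var(T)) = (4/3)·(1 − 6.473/14.735) = 0.75

Cronbach's alpha = 0.75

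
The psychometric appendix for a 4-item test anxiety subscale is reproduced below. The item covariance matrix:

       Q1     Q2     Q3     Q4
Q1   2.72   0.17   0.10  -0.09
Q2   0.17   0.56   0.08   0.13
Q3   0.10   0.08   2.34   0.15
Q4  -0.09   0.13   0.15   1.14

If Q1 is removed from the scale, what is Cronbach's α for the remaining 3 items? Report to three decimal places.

Cronbach's α = 0.227

Remaining items: Q2, Q3, Q4 (k = 3).
Σσᵢ² = 0.56 + 2.34 + 1.14 = 4.04
σ²_total = 4.04 + 2 × 0.36 = 4.76
α (item deleted) = (3/2)·(1 − 4.04/4.76) = 0.227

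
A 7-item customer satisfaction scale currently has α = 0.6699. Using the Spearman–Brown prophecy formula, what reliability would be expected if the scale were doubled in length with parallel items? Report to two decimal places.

Length factor m = 2
α' = m·α / (1 + (m−1)·α)
   = 2 × 0.6699 / (1 + (2 − 1) × 0.6699)
   = 1.3398 / 1.6699 = 0.80

predicted reliability = 0.80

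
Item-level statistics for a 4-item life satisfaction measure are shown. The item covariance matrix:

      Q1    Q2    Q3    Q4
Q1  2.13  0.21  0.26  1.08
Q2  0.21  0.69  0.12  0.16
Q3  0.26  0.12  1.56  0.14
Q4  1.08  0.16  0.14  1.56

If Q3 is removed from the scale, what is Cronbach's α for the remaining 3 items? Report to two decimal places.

Remaining items: Q1, Q2, Q4 (k = 3).
ΣVar(i) = 2.13 + 0.69 + 1.56 = 4.38
total variance = 4.38 + 2 × 1.45 = 7.28
α (item deleted) = (3/2)·(1 − 4.38/7.28) = 0.60

Cronbach's α = 0.60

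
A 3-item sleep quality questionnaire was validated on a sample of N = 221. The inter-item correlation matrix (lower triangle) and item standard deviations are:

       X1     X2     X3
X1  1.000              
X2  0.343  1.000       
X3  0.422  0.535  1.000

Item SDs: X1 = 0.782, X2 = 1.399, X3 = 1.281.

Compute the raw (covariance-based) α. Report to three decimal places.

α = 0.682

Σσ²ᵢ = 0.782² + 1.399² + 1.281² = 4.2097
Covariances σ_ij = r_ij · s_i · s_j:
  σ(X1,X2) = 0.343 × 0.782 × 1.399 = 0.3752
  σ(X1,X3) = 0.422 × 0.782 × 1.281 = 0.4227
  σ(X2,X3) = 0.535 × 1.399 × 1.281 = 0.9588
σ²_T = Σσ²ᵢ + 2·Σσ_ij = 4.2097 + 2 × 1.7567 = 7.7231
α = (3/2)·(1 − 4.2097/7.7231) = 0.682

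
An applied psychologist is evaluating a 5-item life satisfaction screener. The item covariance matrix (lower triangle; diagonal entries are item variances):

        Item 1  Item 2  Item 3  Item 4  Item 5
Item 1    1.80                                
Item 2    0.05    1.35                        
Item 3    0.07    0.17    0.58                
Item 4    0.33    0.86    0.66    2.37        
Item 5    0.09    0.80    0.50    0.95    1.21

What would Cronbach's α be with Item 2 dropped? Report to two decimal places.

Cronbach's α = 0.62

Remaining items: Item 1, Item 3, Item 4, Item 5 (k = 4).
sum of item variances = 1.80 + 0.58 + 2.37 + 1.21 = 5.96
Var(T) = 5.96 + 2 × 2.60 = 11.16
α (item deleted) = (4/3)·(1 − 5.96/11.16) = 0.62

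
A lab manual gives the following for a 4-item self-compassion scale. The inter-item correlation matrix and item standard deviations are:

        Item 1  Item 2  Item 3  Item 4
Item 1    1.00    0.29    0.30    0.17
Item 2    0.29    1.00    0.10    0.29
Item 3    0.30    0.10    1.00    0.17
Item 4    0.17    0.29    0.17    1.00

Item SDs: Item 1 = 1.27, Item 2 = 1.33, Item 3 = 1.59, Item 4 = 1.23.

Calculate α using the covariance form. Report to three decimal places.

Σσ²ᵢ = 1.27² + 1.33² + 1.59² + 1.23² = 7.4228
Covariances σ_ij = r_ij · s_i · s_j:
  σ(Item 1,Item 2) = 0.29 × 1.27 × 1.33 = 0.4898
  σ(Item 1,Item 3) = 0.30 × 1.27 × 1.59 = 0.6058
  σ(Item 1,Item 4) = 0.17 × 1.27 × 1.23 = 0.2656
  σ(Item 2,Item 3) = 0.10 × 1.33 × 1.59 = 0.2115
  σ(Item 2,Item 4) = 0.29 × 1.33 × 1.23 = 0.4744
  σ(Item 3,Item 4) = 0.17 × 1.59 × 1.23 = 0.3325
σ²_T = Σσ²ᵢ + 2·Σσ_ij = 7.4228 + 2 × 2.3796 = 12.1820
α = (4/3)·(1 − 7.4228/12.1820) = 0.521

α = 0.521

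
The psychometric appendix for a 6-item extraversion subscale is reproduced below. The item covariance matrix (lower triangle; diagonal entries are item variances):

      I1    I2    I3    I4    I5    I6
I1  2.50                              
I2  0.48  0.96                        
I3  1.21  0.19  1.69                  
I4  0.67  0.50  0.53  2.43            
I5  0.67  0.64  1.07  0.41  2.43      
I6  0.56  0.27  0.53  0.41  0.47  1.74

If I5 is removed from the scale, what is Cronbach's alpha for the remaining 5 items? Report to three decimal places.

Remaining items: I1, I2, I3, I4, I6 (k = 5).
Σσ²ᵢ = 2.50 + 0.96 + 1.69 + 2.43 + 1.74 = 9.32
σ²_T = 9.32 + 2 × 5.35 = 20.02
α (item deleted) = (5/4)·(1 − 9.32/20.02) = 0.668

α = 0.668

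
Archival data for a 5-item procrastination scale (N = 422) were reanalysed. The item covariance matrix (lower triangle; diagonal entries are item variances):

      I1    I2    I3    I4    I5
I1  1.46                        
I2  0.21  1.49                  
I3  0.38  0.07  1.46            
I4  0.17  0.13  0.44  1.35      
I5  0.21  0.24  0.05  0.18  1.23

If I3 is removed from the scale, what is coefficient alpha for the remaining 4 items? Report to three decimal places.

Remaining items: I1, I2, I4, I5 (k = 4).
Σσ²ᵢ = 1.46 + 1.49 + 1.35 + 1.23 = 5.53
Var(T) = 5.53 + 2 × 1.14 = 7.81
α (item deleted) = (4/3)·(1 − 5.53/7.81) = 0.389

α = 0.389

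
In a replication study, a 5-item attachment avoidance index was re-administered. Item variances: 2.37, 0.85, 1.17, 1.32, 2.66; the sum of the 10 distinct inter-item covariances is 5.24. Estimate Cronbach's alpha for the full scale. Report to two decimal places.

Σσᵢ² = 2.37 + 0.85 + 1.17 + 1.32 + 2.66 = 8.37
Sum of distinct covariances = 5.24
σ²_T = Σσᵢ² + 2·Σcov = 8.37 + 2 × 5.24 = 18.85
α = (5/4)·(1 − 8.37/18.85) = 0.69

Cronbach's alpha = 0.69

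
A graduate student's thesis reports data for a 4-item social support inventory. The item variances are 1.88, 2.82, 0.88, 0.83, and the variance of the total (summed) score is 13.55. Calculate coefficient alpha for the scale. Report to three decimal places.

sum of item variances = 1.88 + 2.82 + 0.88 + 0.83 = 6.41
α = (k/(k−1))·(1 − sum of item variances/total variance) = (4/3)·(1 − 6.41/13.55) = 0.703

coefficient alpha = 0.703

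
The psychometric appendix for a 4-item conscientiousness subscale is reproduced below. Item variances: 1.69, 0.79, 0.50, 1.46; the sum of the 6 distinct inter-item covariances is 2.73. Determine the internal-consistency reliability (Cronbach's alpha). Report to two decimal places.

Cronbach's alpha = 0.74

Σσ²ᵢ = 1.69 + 0.79 + 0.50 + 1.46 = 4.44
Sum of distinct covariances = 2.73
total variance = Σσ²ᵢ + 2·Σcov = 4.44 + 2 × 2.73 = 9.90
α = (4/3)·(1 − 4.44/9.90) = 0.74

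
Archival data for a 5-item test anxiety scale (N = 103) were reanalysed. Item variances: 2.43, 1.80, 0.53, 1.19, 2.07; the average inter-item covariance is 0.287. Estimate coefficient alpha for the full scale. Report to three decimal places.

α = 0.521

ΣVar(i) = 2.43 + 1.80 + 0.53 + 1.19 + 2.07 = 8.02
Sum of the 10 distinct covariances = 10 × 0.287 = 2.870
σ²_total = ΣVar(i) + 2·Σcov = 8.02 + 2 × 2.870 = 13.760
α = (5/4)·(1 − 8.02/13.760) = 0.521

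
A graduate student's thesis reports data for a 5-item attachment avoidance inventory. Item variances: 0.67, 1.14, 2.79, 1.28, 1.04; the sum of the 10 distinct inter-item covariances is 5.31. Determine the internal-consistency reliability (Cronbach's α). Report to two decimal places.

sum of item variances = 0.67 + 1.14 + 2.79 + 1.28 + 1.04 = 6.92
Sum of distinct covariances = 5.31
total variance = sum of item variances + 2·Σcov = 6.92 + 2 × 5.31 = 17.54
α = (5/4)·(1 − 6.92/17.54) = 0.76

Cronbach's α = 0.76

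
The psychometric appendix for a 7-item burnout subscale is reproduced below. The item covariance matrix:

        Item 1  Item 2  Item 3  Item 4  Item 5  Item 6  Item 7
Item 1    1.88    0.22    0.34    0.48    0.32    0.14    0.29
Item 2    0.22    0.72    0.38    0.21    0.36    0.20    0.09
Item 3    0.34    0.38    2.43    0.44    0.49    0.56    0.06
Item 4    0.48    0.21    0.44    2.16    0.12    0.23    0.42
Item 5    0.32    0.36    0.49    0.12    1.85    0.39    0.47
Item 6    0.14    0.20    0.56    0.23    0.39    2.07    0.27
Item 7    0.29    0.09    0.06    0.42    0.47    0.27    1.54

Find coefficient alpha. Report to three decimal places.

coefficient alpha = 0.590

sum of item variances = 1.88 + 0.72 + 2.43 + 2.16 + 1.85 + 2.07 + 1.54 = 12.65
Sum of the distinct covariances = 6.48
Var(T) = 12.65 + 2 × 6.48 = 25.61
α = (k/(k−1))·(1 − sum of item variances/Var(T)) = (7/6)·(1 − 12.65/25.61) = 0.590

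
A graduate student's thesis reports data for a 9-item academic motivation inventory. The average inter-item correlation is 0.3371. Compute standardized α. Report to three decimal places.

Standardized α = k·r̄ / (1 + (k−1)·r̄) = 9 × 0.3371 / (1 + 8 × 0.3371)
  = 3.0339 / 3.6968 = 0.821

standardized α = 0.821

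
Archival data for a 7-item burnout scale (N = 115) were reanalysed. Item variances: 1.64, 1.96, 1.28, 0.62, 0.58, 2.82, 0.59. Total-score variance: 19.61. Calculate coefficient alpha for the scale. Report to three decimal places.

coefficient alpha = 0.602

ΣVar(i) = 1.64 + 1.96 + 1.28 + 0.62 + 0.58 + 2.82 + 0.59 = 9.49
α = (k/(k−1))·(1 − ΣVar(i)/Var(T)) = (7/6)·(1 − 9.49/19.61) = 0.602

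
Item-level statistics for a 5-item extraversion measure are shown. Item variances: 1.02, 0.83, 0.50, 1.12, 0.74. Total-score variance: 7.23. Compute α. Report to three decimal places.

α = 0.522

ΣVar(i) = 1.02 + 0.83 + 0.50 + 1.12 + 0.74 = 4.21
α = (k/(k−1))·(1 − ΣVar(i)/total variance) = (5/4)·(1 − 4.21/7.23) = 0.522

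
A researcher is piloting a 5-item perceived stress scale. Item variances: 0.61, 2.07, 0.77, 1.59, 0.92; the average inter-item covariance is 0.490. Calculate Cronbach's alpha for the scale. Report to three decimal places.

α = 0.777

ΣVar(i) = 0.61 + 2.07 + 0.77 + 1.59 + 0.92 = 5.96
Sum of the 10 distinct covariances = 10 × 0.490 = 4.900
σ²_total = ΣVar(i) + 2·Σcov = 5.96 + 2 × 4.900 = 15.760
α = (5/4)·(1 − 5.96/15.760) = 0.777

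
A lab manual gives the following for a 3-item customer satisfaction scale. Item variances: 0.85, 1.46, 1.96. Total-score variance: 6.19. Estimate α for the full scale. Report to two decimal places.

Σσᵢ² = 0.85 + 1.46 + 1.96 = 4.27
α = (k/(k−1))·(1 − Σσᵢ²/total variance) = (3/2)·(1 − 4.27/6.19) = 0.47

α = 0.47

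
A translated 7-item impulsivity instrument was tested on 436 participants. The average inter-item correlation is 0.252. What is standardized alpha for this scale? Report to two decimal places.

standardized alpha = 0.70

Standardized α = k·r̄ / (1 + (k−1)·r̄) = 7 × 0.252 / (1 + 6 × 0.252)
  = 1.7640 / 2.5120 = 0.70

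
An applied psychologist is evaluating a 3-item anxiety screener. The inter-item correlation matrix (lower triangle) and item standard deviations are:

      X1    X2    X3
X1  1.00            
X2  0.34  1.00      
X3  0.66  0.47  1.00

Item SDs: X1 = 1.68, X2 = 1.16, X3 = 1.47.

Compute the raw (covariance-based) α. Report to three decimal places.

Σσ²ᵢ = 1.68² + 1.16² + 1.47² = 6.3289
Covariances σ_ij = r_ij · s_i · s_j:
  σ(X1,X2) = 0.34 × 1.68 × 1.16 = 0.6626
  σ(X1,X3) = 0.66 × 1.68 × 1.47 = 1.6299
  σ(X2,X3) = 0.47 × 1.16 × 1.47 = 0.8014
σ²_T = Σσ²ᵢ + 2·Σσ_ij = 6.3289 + 2 × 3.0939 = 12.5167
α = (3/2)·(1 − 6.3289/12.5167) = 0.742

α = 0.742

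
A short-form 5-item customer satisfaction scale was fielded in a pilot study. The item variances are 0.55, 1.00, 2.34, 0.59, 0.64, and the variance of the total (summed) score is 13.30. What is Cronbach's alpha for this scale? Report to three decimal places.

Cronbach's alpha = 0.769

Σσ²ᵢ = 0.55 + 1.00 + 2.34 + 0.59 + 0.64 = 5.12
α = (k/(k−1))·(1 − Σσ²ᵢ/σ²_T) = (5/4)·(1 − 5.12/13.30) = 0.769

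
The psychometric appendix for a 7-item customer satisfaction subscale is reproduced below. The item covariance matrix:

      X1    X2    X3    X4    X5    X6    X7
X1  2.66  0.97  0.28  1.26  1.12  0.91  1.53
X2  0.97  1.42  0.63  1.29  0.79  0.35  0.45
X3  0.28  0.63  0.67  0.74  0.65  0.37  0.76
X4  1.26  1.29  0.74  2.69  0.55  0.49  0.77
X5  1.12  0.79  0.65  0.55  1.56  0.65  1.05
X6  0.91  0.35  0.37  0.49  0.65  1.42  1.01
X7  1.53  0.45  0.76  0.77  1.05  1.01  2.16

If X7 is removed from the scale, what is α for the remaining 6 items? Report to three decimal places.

Remaining items: X1, X2, X3, X4, X5, X6 (k = 6).
Σσ²ᵢ = 2.66 + 1.42 + 0.67 + 2.69 + 1.56 + 1.42 = 10.42
Var(T) = 10.42 + 2 × 11.05 = 32.52
α (item deleted) = (6/5)·(1 − 10.42/32.52) = 0.815

α = 0.815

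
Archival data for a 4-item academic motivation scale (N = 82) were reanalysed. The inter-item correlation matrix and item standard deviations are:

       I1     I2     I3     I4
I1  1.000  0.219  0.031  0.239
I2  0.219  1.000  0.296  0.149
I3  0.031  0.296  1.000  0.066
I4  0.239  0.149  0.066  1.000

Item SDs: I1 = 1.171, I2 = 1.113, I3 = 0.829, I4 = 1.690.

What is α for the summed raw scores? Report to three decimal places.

Σσ²ᵢ = 1.171² + 1.113² + 0.829² + 1.690² = 6.1534
Covariances σ_ij = r_ij · s_i · s_j:
  σ(I1,I2) = 0.219 × 1.171 × 1.113 = 0.2854
  σ(I1,I3) = 0.031 × 1.171 × 0.829 = 0.0301
  σ(I1,I4) = 0.239 × 1.171 × 1.690 = 0.4730
  σ(I2,I3) = 0.296 × 1.113 × 0.829 = 0.2731
  σ(I2,I4) = 0.149 × 1.113 × 1.690 = 0.2803
  σ(I3,I4) = 0.066 × 0.829 × 1.690 = 0.0925
σ²_T = Σσ²ᵢ + 2·Σσ_ij = 6.1534 + 2 × 1.4344 = 9.0222
α = (4/3)·(1 − 6.1534/9.0222) = 0.424

α = 0.424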